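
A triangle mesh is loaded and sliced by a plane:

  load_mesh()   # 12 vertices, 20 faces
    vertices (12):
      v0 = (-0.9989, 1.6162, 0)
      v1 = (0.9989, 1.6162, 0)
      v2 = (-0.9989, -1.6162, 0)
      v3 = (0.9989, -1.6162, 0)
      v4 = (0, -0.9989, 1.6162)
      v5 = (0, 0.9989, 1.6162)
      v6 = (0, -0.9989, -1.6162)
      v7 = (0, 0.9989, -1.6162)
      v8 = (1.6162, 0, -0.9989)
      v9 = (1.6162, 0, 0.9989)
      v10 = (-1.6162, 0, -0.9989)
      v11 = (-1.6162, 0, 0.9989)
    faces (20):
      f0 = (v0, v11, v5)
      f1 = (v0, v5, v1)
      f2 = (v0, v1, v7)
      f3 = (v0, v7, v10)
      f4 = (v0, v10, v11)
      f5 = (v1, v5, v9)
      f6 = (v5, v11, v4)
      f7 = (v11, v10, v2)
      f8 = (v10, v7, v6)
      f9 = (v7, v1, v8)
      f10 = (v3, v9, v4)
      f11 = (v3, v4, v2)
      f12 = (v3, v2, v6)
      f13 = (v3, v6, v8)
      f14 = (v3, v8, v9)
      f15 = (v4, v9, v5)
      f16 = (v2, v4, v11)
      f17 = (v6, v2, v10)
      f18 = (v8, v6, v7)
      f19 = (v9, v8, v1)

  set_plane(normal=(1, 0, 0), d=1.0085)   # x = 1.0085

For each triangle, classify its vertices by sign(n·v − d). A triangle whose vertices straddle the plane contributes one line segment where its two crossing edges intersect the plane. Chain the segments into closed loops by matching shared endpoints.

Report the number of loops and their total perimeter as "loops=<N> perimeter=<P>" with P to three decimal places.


Straddling triangles (8 of 20):
  (v1,v5,v9) [--+] → (1.0085, 0.375592, 1.23101)–(1.0085, 1.59107, 0.0155345)  len=1.7189
  (v7,v1,v8) [--+] → (1.0085, 1.59107, -0.0155345)–(1.0085, 0.375592, -1.23101)  len=1.7189
  (v3,v9,v4) [-+-] → (1.0085, -1.59107, 0.0155345)–(1.0085, -0.375592, 1.23101)  len=1.7189
  (v3,v6,v8) [--+] → (1.0085, -0.375592, -1.23101)–(1.0085, -1.59107, -0.0155345)  len=1.7189
  (v3,v8,v9) [-++] → (1.0085, -1.59107, -0.0155345)–(1.0085, -1.59107, 0.0155345)  len=0.0311
  (v4,v9,v5) [-+-] → (1.0085, -0.375592, 1.23101)–(1.0085, 0.375592, 1.23101)  len=0.7512
  (v8,v6,v7) [+--] → (1.0085, -0.375592, -1.23101)–(1.0085, 0.375592, -1.23101)  len=0.7512
  (v9,v8,v1) [++-] → (1.0085, 1.59107, -0.0155345)–(1.0085, 1.59107, 0.0155345)  len=0.0311

Chained into 1 loop(s):
  loop 1: 8 segments, perimeter = 8.4403
Total perimeter = 8.440

loops=1 perimeter=8.440


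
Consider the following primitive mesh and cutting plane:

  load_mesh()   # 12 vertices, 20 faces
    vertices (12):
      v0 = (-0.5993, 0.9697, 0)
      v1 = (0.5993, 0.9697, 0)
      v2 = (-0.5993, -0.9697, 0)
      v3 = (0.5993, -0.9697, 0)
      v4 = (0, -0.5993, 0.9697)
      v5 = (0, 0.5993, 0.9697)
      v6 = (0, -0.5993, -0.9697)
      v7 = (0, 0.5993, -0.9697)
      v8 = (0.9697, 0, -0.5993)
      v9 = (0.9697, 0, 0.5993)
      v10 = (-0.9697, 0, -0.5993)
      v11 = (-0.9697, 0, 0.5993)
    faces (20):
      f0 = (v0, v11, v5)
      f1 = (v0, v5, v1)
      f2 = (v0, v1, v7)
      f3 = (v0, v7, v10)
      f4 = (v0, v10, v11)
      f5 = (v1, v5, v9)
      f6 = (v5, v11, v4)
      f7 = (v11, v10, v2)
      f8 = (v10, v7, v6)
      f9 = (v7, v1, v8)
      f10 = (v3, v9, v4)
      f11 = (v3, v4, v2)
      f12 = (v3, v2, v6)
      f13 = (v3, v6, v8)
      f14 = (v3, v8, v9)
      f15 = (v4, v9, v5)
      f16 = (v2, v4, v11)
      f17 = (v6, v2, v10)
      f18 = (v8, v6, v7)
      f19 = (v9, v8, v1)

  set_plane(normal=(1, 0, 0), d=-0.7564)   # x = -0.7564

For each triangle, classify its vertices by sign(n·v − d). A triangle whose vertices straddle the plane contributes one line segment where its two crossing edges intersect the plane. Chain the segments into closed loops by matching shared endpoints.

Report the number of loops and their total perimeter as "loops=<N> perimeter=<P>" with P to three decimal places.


loops=1 perimeter=3.957

Straddling triangles (8 of 20):
  (v0,v11,v5) [+-+] → (-0.7564, 0.558415, 0.254185)–(-0.7564, 0.131825, 0.680775)  len=0.6033
  (v0,v7,v10) [++-] → (-0.7564, 0.131825, -0.680775)–(-0.7564, 0.558415, -0.254185)  len=0.6033
  (v0,v10,v11) [+--] → (-0.7564, 0.558415, -0.254185)–(-0.7564, 0.558415, 0.254185)  len=0.5084
  (v5,v11,v4) [+-+] → (-0.7564, 0.131825, 0.680775)–(-0.7564, -0.131825, 0.680775)  len=0.2636
  (v11,v10,v2) [--+] → (-0.7564, -0.558415, -0.254185)–(-0.7564, -0.558415, 0.254185)  len=0.5084
  (v10,v7,v6) [-++] → (-0.7564, 0.131825, -0.680775)–(-0.7564, -0.131825, -0.680775)  len=0.2636
  (v2,v4,v11) [++-] → (-0.7564, -0.131825, 0.680775)–(-0.7564, -0.558415, 0.254185)  len=0.6033
  (v6,v2,v10) [++-] → (-0.7564, -0.558415, -0.254185)–(-0.7564, -0.131825, -0.680775)  len=0.6033

Chained into 1 loop(s):
  loop 1: 8 segments, perimeter = 3.9572
Total perimeter = 3.957


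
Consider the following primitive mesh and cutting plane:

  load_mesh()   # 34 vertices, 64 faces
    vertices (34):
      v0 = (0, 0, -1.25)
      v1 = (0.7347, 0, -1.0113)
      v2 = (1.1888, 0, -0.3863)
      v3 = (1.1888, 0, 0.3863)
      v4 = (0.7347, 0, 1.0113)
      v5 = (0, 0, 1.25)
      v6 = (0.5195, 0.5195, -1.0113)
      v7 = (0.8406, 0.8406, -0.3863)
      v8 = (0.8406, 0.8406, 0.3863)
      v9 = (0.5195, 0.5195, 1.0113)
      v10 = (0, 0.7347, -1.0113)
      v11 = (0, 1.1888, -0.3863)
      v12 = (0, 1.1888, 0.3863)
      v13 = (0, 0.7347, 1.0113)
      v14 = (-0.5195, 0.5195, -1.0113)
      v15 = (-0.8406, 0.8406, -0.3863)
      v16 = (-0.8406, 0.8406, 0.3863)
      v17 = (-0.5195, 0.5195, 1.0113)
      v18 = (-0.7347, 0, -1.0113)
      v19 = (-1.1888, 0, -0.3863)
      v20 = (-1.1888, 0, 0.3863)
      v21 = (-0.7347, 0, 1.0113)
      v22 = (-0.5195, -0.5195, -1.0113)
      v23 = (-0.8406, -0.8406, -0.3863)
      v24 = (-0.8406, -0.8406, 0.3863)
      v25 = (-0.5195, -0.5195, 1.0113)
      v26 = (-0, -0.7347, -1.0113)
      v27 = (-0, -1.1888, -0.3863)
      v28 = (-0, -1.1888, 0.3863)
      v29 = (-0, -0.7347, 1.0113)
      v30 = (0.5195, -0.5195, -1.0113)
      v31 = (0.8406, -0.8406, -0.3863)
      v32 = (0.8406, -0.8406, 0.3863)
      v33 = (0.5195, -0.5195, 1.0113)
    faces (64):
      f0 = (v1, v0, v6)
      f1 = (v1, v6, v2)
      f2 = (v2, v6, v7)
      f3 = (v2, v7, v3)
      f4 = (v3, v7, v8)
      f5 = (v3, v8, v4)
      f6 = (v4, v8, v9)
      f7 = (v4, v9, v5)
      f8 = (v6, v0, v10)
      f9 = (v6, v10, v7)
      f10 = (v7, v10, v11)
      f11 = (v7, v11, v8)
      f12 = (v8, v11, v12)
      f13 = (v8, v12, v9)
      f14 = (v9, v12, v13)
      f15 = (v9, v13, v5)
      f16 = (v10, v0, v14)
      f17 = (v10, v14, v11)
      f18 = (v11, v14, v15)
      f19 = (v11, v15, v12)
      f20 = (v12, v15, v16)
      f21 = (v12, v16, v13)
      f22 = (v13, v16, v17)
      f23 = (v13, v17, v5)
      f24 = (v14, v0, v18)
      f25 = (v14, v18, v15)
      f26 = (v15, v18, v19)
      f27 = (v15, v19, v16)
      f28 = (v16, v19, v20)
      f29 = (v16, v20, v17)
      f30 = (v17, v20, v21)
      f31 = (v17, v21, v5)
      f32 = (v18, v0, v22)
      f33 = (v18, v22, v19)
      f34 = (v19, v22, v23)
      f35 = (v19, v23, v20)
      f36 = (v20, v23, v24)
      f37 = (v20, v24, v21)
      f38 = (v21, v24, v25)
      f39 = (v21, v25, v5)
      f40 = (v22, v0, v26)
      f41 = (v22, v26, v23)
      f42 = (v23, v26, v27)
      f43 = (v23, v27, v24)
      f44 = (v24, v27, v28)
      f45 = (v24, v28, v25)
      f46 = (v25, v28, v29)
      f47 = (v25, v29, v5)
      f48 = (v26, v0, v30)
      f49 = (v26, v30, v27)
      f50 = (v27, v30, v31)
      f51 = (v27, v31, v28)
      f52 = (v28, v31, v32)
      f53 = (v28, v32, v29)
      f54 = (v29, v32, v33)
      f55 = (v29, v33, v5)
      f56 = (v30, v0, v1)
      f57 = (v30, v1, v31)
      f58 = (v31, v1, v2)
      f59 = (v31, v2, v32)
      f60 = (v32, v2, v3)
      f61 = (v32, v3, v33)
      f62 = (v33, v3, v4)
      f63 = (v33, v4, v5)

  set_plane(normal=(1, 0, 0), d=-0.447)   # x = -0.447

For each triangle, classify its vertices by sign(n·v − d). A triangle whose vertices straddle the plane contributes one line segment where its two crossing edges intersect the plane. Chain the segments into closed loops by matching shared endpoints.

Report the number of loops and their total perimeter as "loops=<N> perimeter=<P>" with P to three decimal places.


loops=1 perimeter=6.871

Straddling triangles (20 of 64):
  (v10,v0,v14) [++-] → (-0.447, 0.447, -1.04461)–(-0.447, 0.549533, -1.0113)  len=0.1078
  (v10,v14,v11) [+-+] → (-0.447, 0.549533, -1.0113)–(-0.447, 0.612906, -0.924077)  len=0.1078
  (v11,v14,v15) [+--] → (-0.447, 0.612906, -0.924077)–(-0.447, 1.00364, -0.3863)  len=0.6647
  (v11,v15,v12) [+-+] → (-0.447, 1.00364, -0.3863)–(-0.447, 1.00364, -0.0245401)  len=0.3618
  (v12,v15,v16) [+--] → (-0.447, 1.00364, -0.0245401)–(-0.447, 1.00364, 0.3863)  len=0.4108
  (v12,v16,v13) [+-+] → (-0.447, 1.00364, 0.3863)–(-0.447, 0.791014, 0.678948)  len=0.3617
  (v13,v16,v17) [+--] → (-0.447, 0.791014, 0.678948)–(-0.447, 0.549533, 1.0113)  len=0.4108
  (v13,v17,v5) [+-+] → (-0.447, 0.549533, 1.0113)–(-0.447, 0.447, 1.04461)  len=0.1078
  (v14,v0,v18) [-+-] → (-0.447, 0.447, -1.04461)–(-0.447, 0, -1.10477)  len=0.4510
  (v17,v21,v5) [--+] → (-0.447, 0, 1.10477)–(-0.447, 0.447, 1.04461)  len=0.4510
  (v18,v0,v22) [-+-] → (-0.447, 0, -1.10477)–(-0.447, -0.447, -1.04461)  len=0.4510
  (v21,v25,v5) [--+] → (-0.447, -0.447, 1.04461)–(-0.447, 0, 1.10477)  len=0.4510
  (v22,v0,v26) [-++] → (-0.447, -0.447, -1.04461)–(-0.447, -0.549533, -1.0113)  len=0.1078
  (v22,v26,v23) [-+-] → (-0.447, -0.549533, -1.0113)–(-0.447, -0.791014, -0.678948)  len=0.4108
  (v23,v26,v27) [-++] → (-0.447, -0.791014, -0.678948)–(-0.447, -1.00364, -0.3863)  len=0.3617
  (v23,v27,v24) [-+-] → (-0.447, -1.00364, -0.3863)–(-0.447, -1.00364, 0.0245401)  len=0.4108
  (v24,v27,v28) [-++] → (-0.447, -1.00364, 0.0245401)–(-0.447, -1.00364, 0.3863)  len=0.3618
  (v24,v28,v25) [-+-] → (-0.447, -1.00364, 0.3863)–(-0.447, -0.612906, 0.924077)  len=0.6647
  (v25,v28,v29) [-++] → (-0.447, -0.612906, 0.924077)–(-0.447, -0.549533, 1.0113)  len=0.1078
  (v25,v29,v5) [-++] → (-0.447, -0.549533, 1.0113)–(-0.447, -0.447, 1.04461)  len=0.1078

Chained into 1 loop(s):
  loop 1: 20 segments, perimeter = 6.8708
Total perimeter = 6.871


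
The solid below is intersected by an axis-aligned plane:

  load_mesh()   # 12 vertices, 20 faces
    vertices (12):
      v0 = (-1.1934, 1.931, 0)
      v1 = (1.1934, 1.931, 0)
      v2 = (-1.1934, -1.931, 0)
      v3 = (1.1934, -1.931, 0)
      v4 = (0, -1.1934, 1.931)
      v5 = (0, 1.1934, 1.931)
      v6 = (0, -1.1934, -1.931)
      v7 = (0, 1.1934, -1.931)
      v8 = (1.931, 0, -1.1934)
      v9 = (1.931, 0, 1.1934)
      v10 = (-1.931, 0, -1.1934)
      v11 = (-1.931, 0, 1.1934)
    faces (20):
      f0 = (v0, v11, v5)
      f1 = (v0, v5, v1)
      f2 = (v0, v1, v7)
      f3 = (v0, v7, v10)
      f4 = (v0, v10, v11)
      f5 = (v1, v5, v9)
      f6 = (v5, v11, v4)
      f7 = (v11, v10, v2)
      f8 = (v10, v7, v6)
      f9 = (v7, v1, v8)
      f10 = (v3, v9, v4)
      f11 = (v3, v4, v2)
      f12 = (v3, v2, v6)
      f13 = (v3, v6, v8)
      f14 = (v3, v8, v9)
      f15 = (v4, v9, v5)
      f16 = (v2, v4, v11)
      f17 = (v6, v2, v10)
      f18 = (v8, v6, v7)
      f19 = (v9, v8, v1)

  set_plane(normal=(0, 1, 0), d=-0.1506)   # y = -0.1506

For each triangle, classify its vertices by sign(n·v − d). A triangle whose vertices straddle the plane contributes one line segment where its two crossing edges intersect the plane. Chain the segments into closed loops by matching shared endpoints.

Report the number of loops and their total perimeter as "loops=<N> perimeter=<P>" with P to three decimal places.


loops=1 perimeter=12.679

Straddling triangles (10 of 20):
  (v5,v11,v4) [++-] → (-1.68732, -0.1506, 1.28648)–(0, -0.1506, 1.931)  len=1.8062
  (v11,v10,v2) [++-] → (-1.87347, -0.1506, -1.10033)–(-1.87347, -0.1506, 1.10033)  len=2.2007
  (v10,v7,v6) [++-] → (0, -0.1506, -1.931)–(-1.68732, -0.1506, -1.28648)  len=1.8062
  (v3,v9,v4) [-+-] → (1.87347, -0.1506, 1.10033)–(1.68732, -0.1506, 1.28648)  len=0.2633
  (v3,v6,v8) [--+] → (1.68732, -0.1506, -1.28648)–(1.87347, -0.1506, -1.10033)  len=0.2633
  (v3,v8,v9) [-++] → (1.87347, -0.1506, -1.10033)–(1.87347, -0.1506, 1.10033)  len=2.2007
  (v4,v9,v5) [-++] → (1.68732, -0.1506, 1.28648)–(0, -0.1506, 1.931)  len=1.8062
  (v2,v4,v11) [--+] → (-1.68732, -0.1506, 1.28648)–(-1.87347, -0.1506, 1.10033)  len=0.2633
  (v6,v2,v10) [--+] → (-1.87347, -0.1506, -1.10033)–(-1.68732, -0.1506, -1.28648)  len=0.2633
  (v8,v6,v7) [+-+] → (1.68732, -0.1506, -1.28648)–(0, -0.1506, -1.931)  len=1.8062

Chained into 1 loop(s):
  loop 1: 10 segments, perimeter = 12.6793
Total perimeter = 12.679


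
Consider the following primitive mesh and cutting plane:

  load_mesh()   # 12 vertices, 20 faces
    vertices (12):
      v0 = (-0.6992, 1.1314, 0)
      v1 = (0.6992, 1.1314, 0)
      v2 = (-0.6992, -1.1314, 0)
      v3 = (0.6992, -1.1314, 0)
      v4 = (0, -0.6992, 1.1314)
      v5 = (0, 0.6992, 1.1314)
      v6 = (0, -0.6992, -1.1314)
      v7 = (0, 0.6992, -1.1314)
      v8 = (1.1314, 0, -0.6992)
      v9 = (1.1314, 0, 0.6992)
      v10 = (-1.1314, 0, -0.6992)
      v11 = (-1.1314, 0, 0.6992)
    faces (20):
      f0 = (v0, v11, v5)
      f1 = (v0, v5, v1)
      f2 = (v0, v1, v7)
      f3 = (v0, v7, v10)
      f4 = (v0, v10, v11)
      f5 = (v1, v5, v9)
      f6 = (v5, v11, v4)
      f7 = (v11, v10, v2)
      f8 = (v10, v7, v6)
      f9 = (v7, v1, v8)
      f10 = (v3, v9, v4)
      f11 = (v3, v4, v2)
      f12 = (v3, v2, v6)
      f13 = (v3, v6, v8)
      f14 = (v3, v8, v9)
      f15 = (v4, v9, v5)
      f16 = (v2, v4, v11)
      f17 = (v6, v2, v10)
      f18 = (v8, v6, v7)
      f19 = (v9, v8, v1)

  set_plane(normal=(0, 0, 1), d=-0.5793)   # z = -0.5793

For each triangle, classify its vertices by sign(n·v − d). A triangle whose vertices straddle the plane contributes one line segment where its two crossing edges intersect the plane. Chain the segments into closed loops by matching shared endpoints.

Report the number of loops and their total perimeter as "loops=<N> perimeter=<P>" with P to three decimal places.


loops=1 perimeter=6.246

Straddling triangles (10 of 20):
  (v0,v1,v7) [++-] → (0.341195, 0.910105, -0.5793)–(-0.341195, 0.910105, -0.5793)  len=0.6824
  (v0,v7,v10) [+--] → (-0.341195, 0.910105, -0.5793)–(-1.05729, 0.194014, -0.5793)  len=1.0127
  (v0,v10,v11) [+-+] → (-1.05729, 0.194014, -0.5793)–(-1.1314, 0, -0.5793)  len=0.2077
  (v11,v10,v2) [+-+] → (-1.1314, 0, -0.5793)–(-1.05729, -0.194014, -0.5793)  len=0.2077
  (v7,v1,v8) [-+-] → (0.341195, 0.910105, -0.5793)–(1.05729, 0.194014, -0.5793)  len=1.0127
  (v3,v2,v6) [++-] → (-0.341195, -0.910105, -0.5793)–(0.341195, -0.910105, -0.5793)  len=0.6824
  (v3,v6,v8) [+--] → (0.341195, -0.910105, -0.5793)–(1.05729, -0.194014, -0.5793)  len=1.0127
  (v3,v8,v9) [+-+] → (1.05729, -0.194014, -0.5793)–(1.1314, 0, -0.5793)  len=0.2077
  (v6,v2,v10) [-+-] → (-0.341195, -0.910105, -0.5793)–(-1.05729, -0.194014, -0.5793)  len=1.0127
  (v9,v8,v1) [+-+] → (1.1314, 0, -0.5793)–(1.05729, 0.194014, -0.5793)  len=0.2077

Chained into 1 loop(s):
  loop 1: 10 segments, perimeter = 6.2464
Total perimeter = 6.246


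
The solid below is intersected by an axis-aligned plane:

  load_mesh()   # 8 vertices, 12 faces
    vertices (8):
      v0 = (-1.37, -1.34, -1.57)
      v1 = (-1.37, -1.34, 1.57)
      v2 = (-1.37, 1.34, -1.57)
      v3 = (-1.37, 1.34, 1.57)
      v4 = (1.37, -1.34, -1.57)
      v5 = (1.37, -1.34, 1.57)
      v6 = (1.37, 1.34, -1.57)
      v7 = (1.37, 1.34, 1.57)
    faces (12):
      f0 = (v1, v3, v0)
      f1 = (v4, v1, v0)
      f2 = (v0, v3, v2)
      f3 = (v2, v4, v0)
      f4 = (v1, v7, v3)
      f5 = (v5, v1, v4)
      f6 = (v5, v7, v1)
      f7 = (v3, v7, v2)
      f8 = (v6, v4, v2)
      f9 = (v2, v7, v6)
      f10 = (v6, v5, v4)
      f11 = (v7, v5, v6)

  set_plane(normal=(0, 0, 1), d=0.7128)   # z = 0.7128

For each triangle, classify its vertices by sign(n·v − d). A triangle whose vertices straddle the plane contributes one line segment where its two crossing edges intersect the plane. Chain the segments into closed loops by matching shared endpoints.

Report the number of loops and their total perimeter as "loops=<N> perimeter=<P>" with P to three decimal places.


loops=1 perimeter=10.840

Straddling triangles (8 of 12):
  (v1,v3,v0) [++-] → (-1.37, 0.608377, 0.7128)–(-1.37, -1.34, 0.7128)  len=1.9484
  (v4,v1,v0) [-+-] → (-0.621997, -1.34, 0.7128)–(-1.37, -1.34, 0.7128)  len=0.7480
  (v0,v3,v2) [-+-] → (-1.37, 0.608377, 0.7128)–(-1.37, 1.34, 0.7128)  len=0.7316
  (v5,v1,v4) [++-] → (-0.621997, -1.34, 0.7128)–(1.37, -1.34, 0.7128)  len=1.9920
  (v3,v7,v2) [++-] → (0.621997, 1.34, 0.7128)–(-1.37, 1.34, 0.7128)  len=1.9920
  (v2,v7,v6) [-+-] → (0.621997, 1.34, 0.7128)–(1.37, 1.34, 0.7128)  len=0.7480
  (v6,v5,v4) [-+-] → (1.37, -0.608377, 0.7128)–(1.37, -1.34, 0.7128)  len=0.7316
  (v7,v5,v6) [++-] → (1.37, -0.608377, 0.7128)–(1.37, 1.34, 0.7128)  len=1.9484

Chained into 1 loop(s):
  loop 1: 8 segments, perimeter = 10.8400
Total perimeter = 10.840


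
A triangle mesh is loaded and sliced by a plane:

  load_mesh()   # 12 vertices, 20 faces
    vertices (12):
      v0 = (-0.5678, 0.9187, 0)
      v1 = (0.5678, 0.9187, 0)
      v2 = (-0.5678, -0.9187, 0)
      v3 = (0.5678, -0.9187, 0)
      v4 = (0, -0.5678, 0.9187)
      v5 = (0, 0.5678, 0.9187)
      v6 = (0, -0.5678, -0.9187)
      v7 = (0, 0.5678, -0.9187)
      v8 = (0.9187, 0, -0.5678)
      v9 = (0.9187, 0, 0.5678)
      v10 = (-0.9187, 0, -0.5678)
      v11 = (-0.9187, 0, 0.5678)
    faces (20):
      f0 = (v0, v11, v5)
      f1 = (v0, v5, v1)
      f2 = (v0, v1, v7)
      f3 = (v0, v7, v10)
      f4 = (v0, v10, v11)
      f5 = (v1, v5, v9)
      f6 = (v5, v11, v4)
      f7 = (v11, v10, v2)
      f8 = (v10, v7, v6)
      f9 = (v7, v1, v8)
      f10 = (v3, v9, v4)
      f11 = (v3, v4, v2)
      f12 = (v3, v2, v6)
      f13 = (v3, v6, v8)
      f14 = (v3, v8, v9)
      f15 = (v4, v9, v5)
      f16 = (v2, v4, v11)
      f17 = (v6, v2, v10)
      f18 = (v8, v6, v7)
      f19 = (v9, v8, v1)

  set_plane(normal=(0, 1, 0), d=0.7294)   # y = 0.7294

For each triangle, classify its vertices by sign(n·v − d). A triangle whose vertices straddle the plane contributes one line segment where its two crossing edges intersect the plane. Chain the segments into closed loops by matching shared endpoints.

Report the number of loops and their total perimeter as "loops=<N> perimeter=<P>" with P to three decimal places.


Straddling triangles (8 of 20):
  (v0,v11,v5) [+--] → (-0.640104, 0.7294, 0.116996)–(-0.261489, 0.7294, 0.495611)  len=0.5354
  (v0,v5,v1) [+-+] → (-0.261489, 0.7294, 0.495611)–(0.261489, 0.7294, 0.495611)  len=0.5230
  (v0,v1,v7) [++-] → (0.261489, 0.7294, -0.495611)–(-0.261489, 0.7294, -0.495611)  len=0.5230
  (v0,v7,v10) [+--] → (-0.261489, 0.7294, -0.495611)–(-0.640104, 0.7294, -0.116996)  len=0.5354
  (v0,v10,v11) [+--] → (-0.640104, 0.7294, -0.116996)–(-0.640104, 0.7294, 0.116996)  len=0.2340
  (v1,v5,v9) [+--] → (0.261489, 0.7294, 0.495611)–(0.640104, 0.7294, 0.116996)  len=0.5354
  (v7,v1,v8) [-+-] → (0.261489, 0.7294, -0.495611)–(0.640104, 0.7294, -0.116996)  len=0.5354
  (v9,v8,v1) [--+] → (0.640104, 0.7294, -0.116996)–(0.640104, 0.7294, 0.116996)  len=0.2340

Chained into 1 loop(s):
  loop 1: 8 segments, perimeter = 3.6557
Total perimeter = 3.656

loops=1 perimeter=3.656


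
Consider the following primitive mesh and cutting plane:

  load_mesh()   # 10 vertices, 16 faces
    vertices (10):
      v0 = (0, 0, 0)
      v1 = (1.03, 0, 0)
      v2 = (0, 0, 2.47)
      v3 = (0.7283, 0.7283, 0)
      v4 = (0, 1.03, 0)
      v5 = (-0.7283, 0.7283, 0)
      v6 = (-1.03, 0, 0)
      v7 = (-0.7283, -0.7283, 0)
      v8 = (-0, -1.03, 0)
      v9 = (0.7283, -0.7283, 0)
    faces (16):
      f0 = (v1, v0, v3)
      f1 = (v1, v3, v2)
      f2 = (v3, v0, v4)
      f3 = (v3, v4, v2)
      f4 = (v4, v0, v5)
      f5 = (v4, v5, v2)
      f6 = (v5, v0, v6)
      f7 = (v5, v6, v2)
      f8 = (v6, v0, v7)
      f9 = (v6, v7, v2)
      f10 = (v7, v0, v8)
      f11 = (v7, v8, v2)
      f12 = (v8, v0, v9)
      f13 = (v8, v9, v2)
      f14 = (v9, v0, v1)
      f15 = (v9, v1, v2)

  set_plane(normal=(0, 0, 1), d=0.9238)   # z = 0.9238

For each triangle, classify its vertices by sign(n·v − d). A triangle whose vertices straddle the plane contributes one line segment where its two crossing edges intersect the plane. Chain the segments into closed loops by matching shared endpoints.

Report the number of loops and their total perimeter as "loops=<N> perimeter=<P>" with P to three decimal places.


loops=1 perimeter=3.948

Straddling triangles (8 of 16):
  (v1,v3,v2) [--+] → (0.45591, 0.45591, 0.9238)–(0.644772, 0, 0.9238)  len=0.4935
  (v3,v4,v2) [--+] → (0, 0.644772, 0.9238)–(0.45591, 0.45591, 0.9238)  len=0.4935
  (v4,v5,v2) [--+] → (-0.45591, 0.45591, 0.9238)–(0, 0.644772, 0.9238)  len=0.4935
  (v5,v6,v2) [--+] → (-0.644772, 0, 0.9238)–(-0.45591, 0.45591, 0.9238)  len=0.4935
  (v6,v7,v2) [--+] → (-0.45591, -0.45591, 0.9238)–(-0.644772, 0, 0.9238)  len=0.4935
  (v7,v8,v2) [--+] → (0, -0.644772, 0.9238)–(-0.45591, -0.45591, 0.9238)  len=0.4935
  (v8,v9,v2) [--+] → (0.45591, -0.45591, 0.9238)–(0, -0.644772, 0.9238)  len=0.4935
  (v9,v1,v2) [--+] → (0.644772, 0, 0.9238)–(0.45591, -0.45591, 0.9238)  len=0.4935

Chained into 1 loop(s):
  loop 1: 8 segments, perimeter = 3.9478
Total perimeter = 3.948


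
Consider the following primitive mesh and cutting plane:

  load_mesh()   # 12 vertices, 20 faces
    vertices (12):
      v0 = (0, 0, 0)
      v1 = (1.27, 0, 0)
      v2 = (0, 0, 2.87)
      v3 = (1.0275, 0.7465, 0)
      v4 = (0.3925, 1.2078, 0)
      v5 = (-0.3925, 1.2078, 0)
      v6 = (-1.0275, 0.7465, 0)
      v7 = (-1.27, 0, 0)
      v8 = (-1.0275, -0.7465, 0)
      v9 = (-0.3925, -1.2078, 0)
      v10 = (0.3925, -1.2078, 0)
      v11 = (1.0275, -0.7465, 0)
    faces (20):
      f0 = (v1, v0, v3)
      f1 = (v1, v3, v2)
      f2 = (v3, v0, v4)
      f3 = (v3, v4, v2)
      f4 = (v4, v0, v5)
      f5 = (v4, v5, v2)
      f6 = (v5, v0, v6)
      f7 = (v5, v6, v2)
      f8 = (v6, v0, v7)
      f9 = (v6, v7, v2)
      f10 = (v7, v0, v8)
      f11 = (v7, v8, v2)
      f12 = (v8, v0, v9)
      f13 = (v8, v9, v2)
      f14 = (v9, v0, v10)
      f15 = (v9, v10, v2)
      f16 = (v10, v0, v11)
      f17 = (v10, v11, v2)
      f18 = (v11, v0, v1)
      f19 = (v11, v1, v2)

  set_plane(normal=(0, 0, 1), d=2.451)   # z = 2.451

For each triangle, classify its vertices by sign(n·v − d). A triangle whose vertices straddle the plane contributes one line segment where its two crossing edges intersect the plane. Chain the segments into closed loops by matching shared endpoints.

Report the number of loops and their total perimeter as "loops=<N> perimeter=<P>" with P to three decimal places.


loops=1 perimeter=1.146

Straddling triangles (10 of 20):
  (v1,v3,v2) [--+] → (0.150008, 0.108984, 2.451)–(0.185411, 0, 2.451)  len=0.1146
  (v3,v4,v2) [--+] → (0.0573023, 0.17633, 2.451)–(0.150008, 0.108984, 2.451)  len=0.1146
  (v4,v5,v2) [--+] → (-0.0573023, 0.17633, 2.451)–(0.0573023, 0.17633, 2.451)  len=0.1146
  (v5,v6,v2) [--+] → (-0.150008, 0.108984, 2.451)–(-0.0573023, 0.17633, 2.451)  len=0.1146
  (v6,v7,v2) [--+] → (-0.185411, 0, 2.451)–(-0.150008, 0.108984, 2.451)  len=0.1146
  (v7,v8,v2) [--+] → (-0.150008, -0.108984, 2.451)–(-0.185411, 0, 2.451)  len=0.1146
  (v8,v9,v2) [--+] → (-0.0573023, -0.17633, 2.451)–(-0.150008, -0.108984, 2.451)  len=0.1146
  (v9,v10,v2) [--+] → (0.0573023, -0.17633, 2.451)–(-0.0573023, -0.17633, 2.451)  len=0.1146
  (v10,v11,v2) [--+] → (0.150008, -0.108984, 2.451)–(0.0573023, -0.17633, 2.451)  len=0.1146
  (v11,v1,v2) [--+] → (0.185411, 0, 2.451)–(0.150008, -0.108984, 2.451)  len=0.1146

Chained into 1 loop(s):
  loop 1: 10 segments, perimeter = 1.1459
Total perimeter = 1.146


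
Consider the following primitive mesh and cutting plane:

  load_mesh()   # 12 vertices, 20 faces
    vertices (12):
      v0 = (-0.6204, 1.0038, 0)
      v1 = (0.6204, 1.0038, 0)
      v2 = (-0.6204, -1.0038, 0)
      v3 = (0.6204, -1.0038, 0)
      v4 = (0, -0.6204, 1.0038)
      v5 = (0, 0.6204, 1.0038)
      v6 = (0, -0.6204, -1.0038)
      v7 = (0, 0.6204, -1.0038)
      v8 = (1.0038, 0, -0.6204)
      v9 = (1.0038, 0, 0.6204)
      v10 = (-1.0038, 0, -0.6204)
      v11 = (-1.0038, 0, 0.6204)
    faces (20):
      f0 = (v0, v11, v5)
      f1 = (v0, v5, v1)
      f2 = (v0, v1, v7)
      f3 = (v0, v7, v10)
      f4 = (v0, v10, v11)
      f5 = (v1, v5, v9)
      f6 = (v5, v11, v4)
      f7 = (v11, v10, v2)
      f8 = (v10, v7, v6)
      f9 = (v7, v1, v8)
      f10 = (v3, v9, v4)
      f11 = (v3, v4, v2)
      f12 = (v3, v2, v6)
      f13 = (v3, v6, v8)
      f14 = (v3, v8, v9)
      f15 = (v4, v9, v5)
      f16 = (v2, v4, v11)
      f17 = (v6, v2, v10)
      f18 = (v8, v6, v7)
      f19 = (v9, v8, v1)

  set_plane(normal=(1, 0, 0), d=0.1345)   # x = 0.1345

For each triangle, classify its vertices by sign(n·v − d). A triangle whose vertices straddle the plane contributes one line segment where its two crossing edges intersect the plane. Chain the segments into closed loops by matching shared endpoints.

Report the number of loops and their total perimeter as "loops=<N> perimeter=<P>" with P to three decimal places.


loops=1 perimeter=6.456

Straddling triangles (10 of 20):
  (v0,v5,v1) [--+] → (0.1345, 0.703519, 0.786181)–(0.1345, 1.0038, 0)  len=0.8416
  (v0,v1,v7) [-+-] → (0.1345, 1.0038, 0)–(0.1345, 0.703519, -0.786181)  len=0.8416
  (v1,v5,v9) [+-+] → (0.1345, 0.703519, 0.786181)–(0.1345, 0.537272, 0.952428)  len=0.2351
  (v7,v1,v8) [-++] → (0.1345, 0.703519, -0.786181)–(0.1345, 0.537272, -0.952428)  len=0.2351
  (v3,v9,v4) [++-] → (0.1345, -0.537272, 0.952428)–(0.1345, -0.703519, 0.786181)  len=0.2351
  (v3,v4,v2) [+--] → (0.1345, -0.703519, 0.786181)–(0.1345, -1.0038, 0)  len=0.8416
  (v3,v2,v6) [+--] → (0.1345, -1.0038, 0)–(0.1345, -0.703519, -0.786181)  len=0.8416
  (v3,v6,v8) [+-+] → (0.1345, -0.703519, -0.786181)–(0.1345, -0.537272, -0.952428)  len=0.2351
  (v4,v9,v5) [-+-] → (0.1345, -0.537272, 0.952428)–(0.1345, 0.537272, 0.952428)  len=1.0745
  (v8,v6,v7) [+--] → (0.1345, -0.537272, -0.952428)–(0.1345, 0.537272, -0.952428)  len=1.0745

Chained into 1 loop(s):
  loop 1: 10 segments, perimeter = 6.4558
Total perimeter = 6.456


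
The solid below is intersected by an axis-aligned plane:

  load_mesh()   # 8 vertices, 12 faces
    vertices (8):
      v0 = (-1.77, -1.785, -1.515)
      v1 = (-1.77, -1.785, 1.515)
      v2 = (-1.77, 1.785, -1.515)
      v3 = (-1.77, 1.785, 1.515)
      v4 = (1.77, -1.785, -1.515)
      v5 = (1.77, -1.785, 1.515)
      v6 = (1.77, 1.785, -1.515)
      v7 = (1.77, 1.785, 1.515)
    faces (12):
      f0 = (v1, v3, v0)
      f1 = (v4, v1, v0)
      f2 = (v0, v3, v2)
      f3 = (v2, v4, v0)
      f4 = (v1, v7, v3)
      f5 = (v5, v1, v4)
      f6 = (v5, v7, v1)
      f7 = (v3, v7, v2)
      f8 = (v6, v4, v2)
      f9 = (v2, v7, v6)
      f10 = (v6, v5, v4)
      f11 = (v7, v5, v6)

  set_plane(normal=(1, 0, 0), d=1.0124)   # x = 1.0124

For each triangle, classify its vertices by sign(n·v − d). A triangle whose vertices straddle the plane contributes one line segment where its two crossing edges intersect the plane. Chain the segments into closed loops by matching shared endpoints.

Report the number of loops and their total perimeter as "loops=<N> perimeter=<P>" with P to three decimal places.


loops=1 perimeter=13.200

Straddling triangles (8 of 12):
  (v4,v1,v0) [+--] → (1.0124, -1.785, -0.866546)–(1.0124, -1.785, -1.515)  len=0.6485
  (v2,v4,v0) [-+-] → (1.0124, -1.02098, -1.515)–(1.0124, -1.785, -1.515)  len=0.7640
  (v1,v7,v3) [-+-] → (1.0124, 1.02098, 1.515)–(1.0124, 1.785, 1.515)  len=0.7640
  (v5,v1,v4) [+-+] → (1.0124, -1.785, 1.515)–(1.0124, -1.785, -0.866546)  len=2.3815
  (v5,v7,v1) [++-] → (1.0124, 1.02098, 1.515)–(1.0124, -1.785, 1.515)  len=2.8060
  (v3,v7,v2) [-+-] → (1.0124, 1.785, 1.515)–(1.0124, 1.785, 0.866546)  len=0.6485
  (v6,v4,v2) [++-] → (1.0124, -1.02098, -1.515)–(1.0124, 1.785, -1.515)  len=2.8060
  (v2,v7,v6) [-++] → (1.0124, 1.785, 0.866546)–(1.0124, 1.785, -1.515)  len=2.3815

Chained into 1 loop(s):
  loop 1: 8 segments, perimeter = 13.2000
Total perimeter = 13.200


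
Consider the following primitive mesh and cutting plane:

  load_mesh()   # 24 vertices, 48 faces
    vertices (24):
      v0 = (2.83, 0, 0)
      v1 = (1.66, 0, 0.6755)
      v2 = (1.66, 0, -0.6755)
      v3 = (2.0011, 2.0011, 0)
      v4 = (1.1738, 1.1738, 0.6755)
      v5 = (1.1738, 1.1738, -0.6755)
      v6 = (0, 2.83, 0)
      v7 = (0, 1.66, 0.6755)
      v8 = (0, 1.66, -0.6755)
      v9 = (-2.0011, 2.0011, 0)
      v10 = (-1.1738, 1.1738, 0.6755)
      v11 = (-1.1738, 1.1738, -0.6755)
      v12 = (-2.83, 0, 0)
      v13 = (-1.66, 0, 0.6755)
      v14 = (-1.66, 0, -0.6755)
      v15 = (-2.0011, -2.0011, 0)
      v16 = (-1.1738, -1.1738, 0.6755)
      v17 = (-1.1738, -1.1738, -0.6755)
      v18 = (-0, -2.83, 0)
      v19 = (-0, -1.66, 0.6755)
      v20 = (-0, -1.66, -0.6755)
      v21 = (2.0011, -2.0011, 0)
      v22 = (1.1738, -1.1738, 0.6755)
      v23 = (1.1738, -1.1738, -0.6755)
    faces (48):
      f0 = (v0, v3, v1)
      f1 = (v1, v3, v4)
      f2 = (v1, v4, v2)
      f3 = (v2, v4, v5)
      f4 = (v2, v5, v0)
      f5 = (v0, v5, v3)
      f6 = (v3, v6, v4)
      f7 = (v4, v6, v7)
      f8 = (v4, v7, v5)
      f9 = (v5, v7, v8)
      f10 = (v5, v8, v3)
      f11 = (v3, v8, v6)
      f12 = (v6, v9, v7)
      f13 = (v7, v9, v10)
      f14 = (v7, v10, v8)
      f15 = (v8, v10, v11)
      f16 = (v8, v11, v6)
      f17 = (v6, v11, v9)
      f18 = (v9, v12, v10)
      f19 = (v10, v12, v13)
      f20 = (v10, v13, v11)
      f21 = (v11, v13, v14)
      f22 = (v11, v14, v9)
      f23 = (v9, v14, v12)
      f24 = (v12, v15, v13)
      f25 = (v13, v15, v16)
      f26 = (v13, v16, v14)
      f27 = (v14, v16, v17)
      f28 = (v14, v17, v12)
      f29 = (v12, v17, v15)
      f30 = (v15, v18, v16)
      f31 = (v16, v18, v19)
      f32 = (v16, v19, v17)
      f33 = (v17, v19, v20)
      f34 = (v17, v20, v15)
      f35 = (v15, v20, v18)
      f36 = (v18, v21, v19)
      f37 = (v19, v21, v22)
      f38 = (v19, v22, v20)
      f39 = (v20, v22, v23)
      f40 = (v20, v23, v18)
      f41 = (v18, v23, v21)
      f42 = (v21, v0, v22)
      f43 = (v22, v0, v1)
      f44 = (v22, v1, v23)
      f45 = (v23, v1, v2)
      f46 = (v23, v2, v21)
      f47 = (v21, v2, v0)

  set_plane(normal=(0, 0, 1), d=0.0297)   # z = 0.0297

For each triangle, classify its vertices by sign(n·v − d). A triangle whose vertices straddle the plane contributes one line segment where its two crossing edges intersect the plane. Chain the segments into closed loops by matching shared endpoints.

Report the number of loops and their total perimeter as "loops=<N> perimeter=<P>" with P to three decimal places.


Straddling triangles (32 of 48):
  (v0,v3,v1) [--+] → (1.9861, 1.91312, 0.0297)–(2.77856, 0, 0.0297)  len=2.0707
  (v1,v3,v4) [+-+] → (1.9861, 1.91312, 0.0297)–(1.96473, 1.96473, 0.0297)  len=0.0559
  (v1,v4,v2) [++-] → (1.40621, 0.612704, 0.0297)–(1.66, 0, 0.0297)  len=0.6632
  (v2,v4,v5) [-+-] → (1.40621, 0.612704, 0.0297)–(1.1738, 1.1738, 0.0297)  len=0.6073
  (v3,v6,v4) [--+] → (0.051609, 2.75718, 0.0297)–(1.96473, 1.96473, 0.0297)  len=2.0707
  (v4,v6,v7) [+-+] → (0.051609, 2.75718, 0.0297)–(0, 2.77856, 0.0297)  len=0.0559
  (v4,v7,v5) [++-] → (0.561096, 1.42759, 0.0297)–(1.1738, 1.1738, 0.0297)  len=0.6632
  (v5,v7,v8) [-+-] → (0.561096, 1.42759, 0.0297)–(0, 1.66, 0.0297)  len=0.6073
  (v6,v9,v7) [--+] → (-1.91312, 1.9861, 0.0297)–(0, 2.77856, 0.0297)  len=2.0707
  (v7,v9,v10) [+-+] → (-1.91312, 1.9861, 0.0297)–(-1.96473, 1.96473, 0.0297)  len=0.0559
  (v7,v10,v8) [++-] → (-0.612704, 1.40621, 0.0297)–(0, 1.66, 0.0297)  len=0.6632
  (v8,v10,v11) [-+-] → (-0.612704, 1.40621, 0.0297)–(-1.1738, 1.1738, 0.0297)  len=0.6073
  (v9,v12,v10) [--+] → (-2.75718, 0.051609, 0.0297)–(-1.96473, 1.96473, 0.0297)  len=2.0707
  (v10,v12,v13) [+-+] → (-2.75718, 0.051609, 0.0297)–(-2.77856, 0, 0.0297)  len=0.0559
  (v10,v13,v11) [++-] → (-1.42759, 0.561096, 0.0297)–(-1.1738, 1.1738, 0.0297)  len=0.6632
  (v11,v13,v14) [-+-] → (-1.42759, 0.561096, 0.0297)–(-1.66, 0, 0.0297)  len=0.6073
  (v12,v15,v13) [--+] → (-1.9861, -1.91312, 0.0297)–(-2.77856, 0, 0.0297)  len=2.0707
  (v13,v15,v16) [+-+] → (-1.9861, -1.91312, 0.0297)–(-1.96473, -1.96473, 0.0297)  len=0.0559
  (v13,v16,v14) [++-] → (-1.40621, -0.612704, 0.0297)–(-1.66, 0, 0.0297)  len=0.6632
  (v14,v16,v17) [-+-] → (-1.40621, -0.612704, 0.0297)–(-1.1738, -1.1738, 0.0297)  len=0.6073
  (v15,v18,v16) [--+] → (-0.051609, -2.75718, 0.0297)–(-1.96473, -1.96473, 0.0297)  len=2.0707
  (v16,v18,v19) [+-+] → (-0.051609, -2.75718, 0.0297)–(0, -2.77856, 0.0297)  len=0.0559
  (v16,v19,v17) [++-] → (-0.561096, -1.42759, 0.0297)–(-1.1738, -1.1738, 0.0297)  len=0.6632
  (v17,v19,v20) [-+-] → (-0.561096, -1.42759, 0.0297)–(0, -1.66, 0.0297)  len=0.6073
  (v18,v21,v19) [--+] → (1.91312, -1.9861, 0.0297)–(0, -2.77856, 0.0297)  len=2.0707
  (v19,v21,v22) [+-+] → (1.91312, -1.9861, 0.0297)–(1.96473, -1.96473, 0.0297)  len=0.0559
  (v19,v22,v20) [++-] → (0.612704, -1.40621, 0.0297)–(0, -1.66, 0.0297)  len=0.6632
  (v20,v22,v23) [-+-] → (0.612704, -1.40621, 0.0297)–(1.1738, -1.1738, 0.0297)  len=0.6073
  (v21,v0,v22) [--+] → (2.75718, -0.051609, 0.0297)–(1.96473, -1.96473, 0.0297)  len=2.0707
  (v22,v0,v1) [+-+] → (2.75718, -0.051609, 0.0297)–(2.77856, 0, 0.0297)  len=0.0559
  (v22,v1,v23) [++-] → (1.42759, -0.561096, 0.0297)–(1.1738, -1.1738, 0.0297)  len=0.6632
  (v23,v1,v2) [-+-] → (1.42759, -0.561096, 0.0297)–(1.66, 0, 0.0297)  len=0.6073

Chained into 2 loop(s):
  loop 1: 16 segments, perimeter = 17.0129
  loop 2: 16 segments, perimeter = 10.1641
Total perimeter = 27.177

loops=2 perimeter=27.177


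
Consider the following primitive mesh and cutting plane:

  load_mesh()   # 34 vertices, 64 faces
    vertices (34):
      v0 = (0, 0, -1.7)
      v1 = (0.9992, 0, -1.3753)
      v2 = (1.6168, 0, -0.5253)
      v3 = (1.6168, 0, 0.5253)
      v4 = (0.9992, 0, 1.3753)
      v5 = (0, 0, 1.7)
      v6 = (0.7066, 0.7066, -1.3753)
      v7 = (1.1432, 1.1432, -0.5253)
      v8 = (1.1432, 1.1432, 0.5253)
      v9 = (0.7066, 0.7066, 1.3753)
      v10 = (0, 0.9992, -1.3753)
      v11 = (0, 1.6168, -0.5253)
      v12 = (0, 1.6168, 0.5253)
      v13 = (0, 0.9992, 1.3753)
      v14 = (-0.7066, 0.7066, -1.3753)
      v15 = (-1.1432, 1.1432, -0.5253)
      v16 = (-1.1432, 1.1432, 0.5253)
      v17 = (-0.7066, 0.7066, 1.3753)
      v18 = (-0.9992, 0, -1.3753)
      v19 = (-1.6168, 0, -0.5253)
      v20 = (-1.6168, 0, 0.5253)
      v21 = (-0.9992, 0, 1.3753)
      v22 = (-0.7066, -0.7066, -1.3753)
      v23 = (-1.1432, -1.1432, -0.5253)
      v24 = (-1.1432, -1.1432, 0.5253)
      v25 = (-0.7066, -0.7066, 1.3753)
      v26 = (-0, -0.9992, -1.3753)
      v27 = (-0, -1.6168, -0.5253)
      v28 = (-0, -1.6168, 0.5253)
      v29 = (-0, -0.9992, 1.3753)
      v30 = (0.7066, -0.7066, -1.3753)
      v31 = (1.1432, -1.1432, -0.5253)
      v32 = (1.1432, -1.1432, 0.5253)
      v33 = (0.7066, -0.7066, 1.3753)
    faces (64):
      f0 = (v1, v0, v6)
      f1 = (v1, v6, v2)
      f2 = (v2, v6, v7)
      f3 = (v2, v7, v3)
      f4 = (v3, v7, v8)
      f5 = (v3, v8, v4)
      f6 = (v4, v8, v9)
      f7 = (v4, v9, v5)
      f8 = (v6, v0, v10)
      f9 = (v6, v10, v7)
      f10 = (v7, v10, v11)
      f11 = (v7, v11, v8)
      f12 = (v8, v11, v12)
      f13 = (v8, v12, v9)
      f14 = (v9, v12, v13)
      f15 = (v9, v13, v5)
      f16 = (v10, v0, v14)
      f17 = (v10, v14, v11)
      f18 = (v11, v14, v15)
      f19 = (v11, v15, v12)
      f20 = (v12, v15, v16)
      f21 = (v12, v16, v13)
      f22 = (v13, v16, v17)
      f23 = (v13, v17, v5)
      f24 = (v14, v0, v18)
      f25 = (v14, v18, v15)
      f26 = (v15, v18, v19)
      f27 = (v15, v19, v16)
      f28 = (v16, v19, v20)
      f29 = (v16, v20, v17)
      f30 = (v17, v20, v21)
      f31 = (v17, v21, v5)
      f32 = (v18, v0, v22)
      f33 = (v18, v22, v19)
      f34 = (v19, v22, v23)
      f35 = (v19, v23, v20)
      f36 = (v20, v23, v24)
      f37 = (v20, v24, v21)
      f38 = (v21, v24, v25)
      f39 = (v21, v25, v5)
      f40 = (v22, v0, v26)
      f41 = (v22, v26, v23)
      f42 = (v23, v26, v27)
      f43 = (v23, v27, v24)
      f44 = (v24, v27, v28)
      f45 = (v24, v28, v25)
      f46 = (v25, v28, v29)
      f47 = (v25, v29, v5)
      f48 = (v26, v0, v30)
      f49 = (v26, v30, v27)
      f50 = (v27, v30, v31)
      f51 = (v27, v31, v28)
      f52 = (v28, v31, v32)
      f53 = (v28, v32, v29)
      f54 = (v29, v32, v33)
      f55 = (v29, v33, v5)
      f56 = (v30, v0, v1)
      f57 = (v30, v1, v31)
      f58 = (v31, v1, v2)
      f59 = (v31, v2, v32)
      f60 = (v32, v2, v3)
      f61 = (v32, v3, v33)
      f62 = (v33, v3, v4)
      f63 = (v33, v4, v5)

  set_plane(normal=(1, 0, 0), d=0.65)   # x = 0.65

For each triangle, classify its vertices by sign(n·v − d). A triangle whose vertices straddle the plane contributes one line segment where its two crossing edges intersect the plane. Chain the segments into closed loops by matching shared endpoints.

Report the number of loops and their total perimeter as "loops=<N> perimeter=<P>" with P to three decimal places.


loops=1 perimeter=9.264

Straddling triangles (20 of 64):
  (v1,v0,v6) [+-+] → (0.65, 0, -1.48878)–(0.65, 0.65, -1.40131)  len=0.6559
  (v4,v9,v5) [++-] → (0.65, 0.65, 1.40131)–(0.65, 0, 1.48878)  len=0.6559
  (v6,v0,v10) [+--] → (0.65, 0.65, -1.40131)–(0.65, 0.730038, -1.3753)  len=0.0842
  (v6,v10,v7) [+-+] → (0.65, 0.730038, -1.3753)–(0.65, 1.08108, -0.892007)  len=0.5973
  (v7,v10,v11) [+--] → (0.65, 1.08108, -0.892007)–(0.65, 1.34752, -0.5253)  len=0.4533
  (v7,v11,v8) [+-+] → (0.65, 1.34752, -0.5253)–(0.65, 1.34752, 0.0720495)  len=0.5973
  (v8,v11,v12) [+--] → (0.65, 1.34752, 0.0720495)–(0.65, 1.34752, 0.5253)  len=0.4533
  (v8,v12,v9) [+-+] → (0.65, 1.34752, 0.5253)–(0.65, 0.779509, 1.30721)  len=0.9665
  (v9,v12,v13) [+--] → (0.65, 0.779509, 1.30721)–(0.65, 0.730038, 1.3753)  len=0.0842
  (v9,v13,v5) [+--] → (0.65, 0.730038, 1.3753)–(0.65, 0.65, 1.40131)  len=0.0842
  (v26,v0,v30) [--+] → (0.65, -0.65, -1.40131)–(0.65, -0.730038, -1.3753)  len=0.0842
  (v26,v30,v27) [-+-] → (0.65, -0.730038, -1.3753)–(0.65, -0.779509, -1.30721)  len=0.0842
  (v27,v30,v31) [-++] → (0.65, -0.779509, -1.30721)–(0.65, -1.34752, -0.5253)  len=0.9665
  (v27,v31,v28) [-+-] → (0.65, -1.34752, -0.5253)–(0.65, -1.34752, -0.0720495)  len=0.4533
  (v28,v31,v32) [-++] → (0.65, -1.34752, -0.0720495)–(0.65, -1.34752, 0.5253)  len=0.5973
  (v28,v32,v29) [-+-] → (0.65, -1.34752, 0.5253)–(0.65, -1.08108, 0.892007)  len=0.4533
  (v29,v32,v33) [-++] → (0.65, -1.08108, 0.892007)–(0.65, -0.730038, 1.3753)  len=0.5973
  (v29,v33,v5) [-+-] → (0.65, -0.730038, 1.3753)–(0.65, -0.65, 1.40131)  len=0.0842
  (v30,v0,v1) [+-+] → (0.65, -0.65, -1.40131)–(0.65, 0, -1.48878)  len=0.6559
  (v33,v4,v5) [++-] → (0.65, 0, 1.48878)–(0.65, -0.65, 1.40131)  len=0.6559

Chained into 1 loop(s):
  loop 1: 20 segments, perimeter = 9.2637
Total perimeter = 9.264


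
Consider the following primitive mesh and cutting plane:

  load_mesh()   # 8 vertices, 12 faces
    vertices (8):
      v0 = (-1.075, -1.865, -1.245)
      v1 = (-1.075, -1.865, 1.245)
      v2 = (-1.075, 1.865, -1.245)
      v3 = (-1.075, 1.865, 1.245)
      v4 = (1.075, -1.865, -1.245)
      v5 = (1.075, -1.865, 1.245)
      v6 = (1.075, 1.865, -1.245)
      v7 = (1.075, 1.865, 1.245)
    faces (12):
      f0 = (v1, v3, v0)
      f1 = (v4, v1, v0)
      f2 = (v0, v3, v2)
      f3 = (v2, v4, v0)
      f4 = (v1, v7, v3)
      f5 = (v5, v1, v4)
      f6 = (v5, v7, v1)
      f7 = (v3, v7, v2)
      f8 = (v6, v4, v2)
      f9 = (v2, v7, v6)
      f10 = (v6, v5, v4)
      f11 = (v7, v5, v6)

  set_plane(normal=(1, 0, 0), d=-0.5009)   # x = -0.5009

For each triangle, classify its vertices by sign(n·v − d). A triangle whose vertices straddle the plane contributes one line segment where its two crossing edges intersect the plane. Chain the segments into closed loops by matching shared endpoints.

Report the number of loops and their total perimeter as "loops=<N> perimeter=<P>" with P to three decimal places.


loops=1 perimeter=12.440

Straddling triangles (8 of 12):
  (v4,v1,v0) [+--] → (-0.5009, -1.865, 0.580112)–(-0.5009, -1.865, -1.245)  len=1.8251
  (v2,v4,v0) [-+-] → (-0.5009, 0.869003, -1.245)–(-0.5009, -1.865, -1.245)  len=2.7340
  (v1,v7,v3) [-+-] → (-0.5009, -0.869003, 1.245)–(-0.5009, 1.865, 1.245)  len=2.7340
  (v5,v1,v4) [+-+] → (-0.5009, -1.865, 1.245)–(-0.5009, -1.865, 0.580112)  len=0.6649
  (v5,v7,v1) [++-] → (-0.5009, -0.869003, 1.245)–(-0.5009, -1.865, 1.245)  len=0.9960
  (v3,v7,v2) [-+-] → (-0.5009, 1.865, 1.245)–(-0.5009, 1.865, -0.580112)  len=1.8251
  (v6,v4,v2) [++-] → (-0.5009, 0.869003, -1.245)–(-0.5009, 1.865, -1.245)  len=0.9960
  (v2,v7,v6) [-++] → (-0.5009, 1.865, -0.580112)–(-0.5009, 1.865, -1.245)  len=0.6649

Chained into 1 loop(s):
  loop 1: 8 segments, perimeter = 12.4400
Total perimeter = 12.440
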